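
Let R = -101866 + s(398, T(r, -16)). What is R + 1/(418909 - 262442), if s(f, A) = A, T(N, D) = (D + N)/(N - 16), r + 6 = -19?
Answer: -15938510954/156467 ≈ -1.0187e+5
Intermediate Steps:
r = -25 (r = -6 - 19 = -25)
T(N, D) = (D + N)/(-16 + N)
R = -101865 (R = -101866 + (-16 - 25)/(-16 - 25) = -101866 - 41/(-41) = -101866 - 1/41*(-41) = -101866 + 1 = -101865)
R + 1/(418909 - 262442) = -101865 + 1/(418909 - 262442) = -101865 + 1/156467 = -15938510954/156467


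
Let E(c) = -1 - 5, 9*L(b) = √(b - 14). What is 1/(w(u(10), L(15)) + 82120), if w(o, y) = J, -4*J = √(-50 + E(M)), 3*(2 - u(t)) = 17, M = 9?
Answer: 164240/13487388807 + I*√14/13487388807 ≈ 1.2177e-5 + 2.7742e-10*I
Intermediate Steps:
L(b) = √(-14 + b)/9 (L(b) = √(b - 14)/9 = √(-14 + b)/9)
u(t) = -11/3 (u(t) = 2 - ⅓*17 = 2 - 17/3 = -11/3)
E(c) = -6
J = -I*√14/2 (J = -√(-50 - 6)/4 = -I*√14/2 ≈ -1.8708*I)
w(o, y) = -I*√14/2
1/(w(u(10), L(15)) + 82120) = 1/(-I*√14/2 + 82120) = 1/(82120 - I*√14/2)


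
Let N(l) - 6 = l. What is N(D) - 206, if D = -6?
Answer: -206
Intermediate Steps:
N(l) = 6 + l
N(D) - 206 = (6 - 6) - 206 = 0 - 206 = -206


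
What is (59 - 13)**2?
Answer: 2116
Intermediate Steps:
(59 - 13)**2 = 46**2 = 2116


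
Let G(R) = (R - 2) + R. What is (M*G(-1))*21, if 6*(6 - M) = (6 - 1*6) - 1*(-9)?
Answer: -378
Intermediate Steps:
M = 9/2 (M = 6 - ((6 - 1*6) - 1*(-9))/6 = 6 - ((6 - 6) + 9)/6 = 6 - (0 + 9)/6 = 6 - ⅙*9 = 6 - 3/2 = 9/2 ≈ 4.5000)
G(R) = -2 + 2*R (G(R) = (-2 + R) + R = -2 + 2*R)
(M*G(-1))*21 = (9*(-2 + 2*(-1))/2)*21 = (9*(-2 - 2)/2)*21 = ((9/2)*(-4))*21 = -18*21 = -378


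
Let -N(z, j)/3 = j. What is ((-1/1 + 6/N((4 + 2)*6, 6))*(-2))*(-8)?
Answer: -64/3 ≈ -21.333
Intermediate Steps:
N(z, j) = -3*j
((-1/1 + 6/N((4 + 2)*6, 6))*(-2))*(-8) = ((-1/1 + 6/((-3*6)))*(-2))*(-8) = ((-1*1 + 6/(-18))*(-2))*(-8) = ((-1 + 6*(-1/18))*(-2))*(-8) = ((-1 - 1/3)*(-2))*(-8) = -4/3*(-2)*(-8) = (8/3)*(-8) = -64/3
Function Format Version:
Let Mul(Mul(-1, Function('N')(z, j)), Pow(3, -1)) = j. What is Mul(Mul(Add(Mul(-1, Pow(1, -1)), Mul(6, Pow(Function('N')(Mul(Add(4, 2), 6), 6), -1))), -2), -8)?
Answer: Rational(-64, 3) ≈ -21.333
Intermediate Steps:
Function('N')(z, j) = Mul(-3, j)
Mul(Mul(Add(Mul(-1, Pow(1, -1)), Mul(6, Pow(Function('N')(Mul(Add(4, 2), 6), 6), -1))), -2), -8) = Mul(Mul(Add(Mul(-1, Pow(1, -1)), Mul(6, Pow(Mul(-3, 6), -1))), -2), -8) = Mul(Mul(Add(Mul(-1, 1), Mul(6, Pow(-18, -1))), -2), -8) = Mul(Mul(Add(-1, Mul(6, Rational(-1, 18))), -2), -8) = Mul(Mul(Add(-1, Rational(-1, 3)), -2), -8) = Mul(Mul(Rational(-4, 3), -2), -8) = Mul(Rational(8, 3), -8) = Rational(-64, 3)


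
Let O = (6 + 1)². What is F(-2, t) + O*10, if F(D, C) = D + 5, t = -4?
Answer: 493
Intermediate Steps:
F(D, C) = 5 + D
O = 49 (O = 7² = 49)
F(-2, t) + O*10 = (5 - 2) + 49*10 = 3 + 490 = 493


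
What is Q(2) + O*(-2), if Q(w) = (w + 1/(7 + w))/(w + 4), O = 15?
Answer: -1601/54 ≈ -29.648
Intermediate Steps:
Q(w) = (w + 1/(7 + w))/(4 + w)
Q(2) + O*(-2) = (1 + 2² + 7*2)/(28 + 2² + 11*2) + 15*(-2) = (1 + 4 + 14)/(28 + 4 + 22) - 30 = 19/54 - 30 = -1601/54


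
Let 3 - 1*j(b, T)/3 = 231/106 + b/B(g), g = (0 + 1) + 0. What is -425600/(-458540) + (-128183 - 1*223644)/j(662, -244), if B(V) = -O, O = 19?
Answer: -16241018676806/4940195325 ≈ -3287.5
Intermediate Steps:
g = 1 (g = 1 + 0 = 1)
B(V) = -19 (B(V) = -1*19 = -19)
j(b, T) = 261/106 + 3*b/19 (j(b, T) = 9 - 3*(231/106 + b/(-19)) = 9 - 3*(231*(1/106) + b*(-1/19)) = 9 - 3*(231/106 - b/19) = 9 + (-693/106 + 3*b/19) = 261/106 + 3*b/19)
-425600/(-458540) + (-128183 - 1*223644)/j(662, -244) = -425600/(-458540) + (-128183 - 1*223644)/(261/106 + (3/19)*662) = -425600*(-1/458540) + (-128183 - 223644)/(261/106 + 1986/19) = 21280/22927 - 351827/215475/2014 = 21280/22927 - 351827*2014/215475 = 21280/22927 - 708579578/215475 = -16241018676806/4940195325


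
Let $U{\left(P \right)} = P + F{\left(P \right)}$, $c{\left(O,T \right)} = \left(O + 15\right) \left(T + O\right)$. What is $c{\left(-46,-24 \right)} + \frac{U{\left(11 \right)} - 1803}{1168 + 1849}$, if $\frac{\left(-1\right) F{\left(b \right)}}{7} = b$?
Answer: $\frac{935003}{431} \approx 2169.4$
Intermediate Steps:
$F{\left(b \right)} = - 7 b$
$c{\left(O,T \right)} = \left(15 + O\right) \left(O + T\right)$
$U{\left(P \right)} = - 6 P$ ($U{\left(P \right)} = P - 7 P = - 6 P$)
$c{\left(-46,-24 \right)} + \frac{U{\left(11 \right)} - 1803}{1168 + 1849} = \left(\left(-46\right)^{2} + 15 \left(-46\right) + 15 \left(-24\right) - -1104\right) + \frac{\left(-6\right) 11 - 1803}{1168 + 1849} = \left(2116 - 690 - 360 + 1104\right) + \frac{-66 - 1803}{3017} = 2170 - \frac{267}{431} = \frac{935003}{431}$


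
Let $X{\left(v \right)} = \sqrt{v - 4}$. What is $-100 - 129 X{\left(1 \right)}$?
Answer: $-100 - 129 i \sqrt{3} \approx -100.0 - 223.43 i$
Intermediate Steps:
$X{\left(v \right)} = \sqrt{-4 + v}$
$-100 - 129 X{\left(1 \right)} = -100 - 129 \sqrt{-4 + 1} = -100 - 129 \sqrt{-3} = -100 - 129 i \sqrt{3}$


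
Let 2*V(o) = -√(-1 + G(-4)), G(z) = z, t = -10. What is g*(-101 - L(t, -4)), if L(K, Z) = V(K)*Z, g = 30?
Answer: -3030 - 60*I*√5 ≈ -3030.0 - 134.16*I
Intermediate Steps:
V(o) = -I*√5/2 (V(o) = (-√(-1 - 4))/2 = (-√(-5))/2 = (-I*√5)/2 = -I*√5/2)
L(K, Z) = -I*Z*√5/2 (L(K, Z) = (-I*√5/2)*Z = -I*Z*√5/2)
g*(-101 - L(t, -4)) = 30*(-101 - (-1)*I*(-4)*√5/2) = 30*(-101 - 2*I*√5) = -3030 - 60*I*√5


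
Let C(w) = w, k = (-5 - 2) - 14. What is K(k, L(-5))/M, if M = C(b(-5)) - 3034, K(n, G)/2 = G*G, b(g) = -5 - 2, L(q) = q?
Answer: -50/3041 ≈ -0.016442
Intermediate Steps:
b(g) = -7
k = -21 (k = -7 - 14 = -21)
K(n, G) = 2*G² (K(n, G) = 2*(G*G) = 2*G²)
M = -3041 (M = -7 - 3034 = -3041)
K(k, L(-5))/M = (2*(-5)²)/(-3041) = (2*25)*(-1/3041) = 50*(-1/3041) = -50/3041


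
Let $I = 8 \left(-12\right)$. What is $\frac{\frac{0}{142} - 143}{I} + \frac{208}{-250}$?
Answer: $\frac{7891}{12000} \approx 0.65758$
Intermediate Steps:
$I = -96$
$\frac{\frac{0}{142} - 143}{I} + \frac{208}{-250} = \frac{\frac{0}{142} - 143}{-96} + \frac{208}{-250} = \left(0 \cdot \frac{1}{142} - 143\right) \left(- \frac{1}{96}\right) + 208 \left(- \frac{1}{250}\right) = \left(0 - 143\right) \left(- \frac{1}{96}\right) - \frac{104}{125} = \left(-143\right) \left(- \frac{1}{96}\right) - \frac{104}{125} = \frac{143}{96} - \frac{104}{125} = \frac{7891}{12000}$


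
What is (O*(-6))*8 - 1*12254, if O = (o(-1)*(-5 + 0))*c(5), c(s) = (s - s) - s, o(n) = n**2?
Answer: -13454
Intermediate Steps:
c(s) = -s (c(s) = 0 - s = -s)
O = 25 (O = ((-1)**2*(-5 + 0))*(-1*5) = (1*(-5))*(-5) = -5*(-5) = 25)
(O*(-6))*8 - 1*12254 = (25*(-6))*8 - 1*12254 = -150*8 - 12254 = -1200 - 12254 = -13454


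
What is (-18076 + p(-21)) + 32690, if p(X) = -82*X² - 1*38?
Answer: -21586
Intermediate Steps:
p(X) = -38 - 82*X² (p(X) = -82*X² - 38 = -38 - 82*X²)
(-18076 + p(-21)) + 32690 = (-18076 + (-38 - 82*(-21)²)) + 32690 = (-18076 + (-38 - 82*441)) + 32690 = (-18076 + (-38 - 36162)) + 32690 = (-18076 - 36200) + 32690 = -54276 + 32690 = -21586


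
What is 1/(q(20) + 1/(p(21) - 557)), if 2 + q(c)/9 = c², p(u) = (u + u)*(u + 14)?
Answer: 913/3270367 ≈ 0.00027917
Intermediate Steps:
p(u) = 2*u*(14 + u) (p(u) = (2*u)*(14 + u) = 2*u*(14 + u))
q(c) = -18 + 9*c²
1/(q(20) + 1/(p(21) - 557)) = 1/((-18 + 9*20²) + 1/(2*21*(14 + 21) - 557)) = 1/((-18 + 9*400) + 1/(2*21*35 - 557)) = 1/((-18 + 3600) + 1/(1470 - 557)) = 1/(3582 + 1/913) = 1/(3270367/913) = 913/3270367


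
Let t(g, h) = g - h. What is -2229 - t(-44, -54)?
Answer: -2239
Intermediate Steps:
-2229 - t(-44, -54) = -2229 - (-44 - 1*(-54)) = -2229 - (-44 + 54) = -2229 - 1*10 = -2229 - 10 = -2239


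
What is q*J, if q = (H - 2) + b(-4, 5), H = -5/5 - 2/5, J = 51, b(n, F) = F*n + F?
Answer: -4692/5 ≈ -938.40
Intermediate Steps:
b(n, F) = F + F*n
H = -7/5 (H = -5*⅕ - 2*⅕ = -1 - ⅖ = -7/5 ≈ -1.4000)
q = -92/5 (q = (-7/5 - 2) + 5*(1 - 4) = -17/5 + 5*(-3) = -17/5 - 15 = -92/5 ≈ -18.400)
q*J = -92/5*51 = -4692/5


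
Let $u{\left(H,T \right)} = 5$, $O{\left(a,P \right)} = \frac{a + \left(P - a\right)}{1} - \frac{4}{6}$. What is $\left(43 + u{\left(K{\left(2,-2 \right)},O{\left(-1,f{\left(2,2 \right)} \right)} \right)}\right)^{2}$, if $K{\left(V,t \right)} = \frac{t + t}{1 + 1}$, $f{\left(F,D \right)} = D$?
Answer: $2304$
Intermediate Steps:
$K{\left(V,t \right)} = t$ ($K{\left(V,t \right)} = \frac{2 t}{2} = 2 t \frac{1}{2} = t$)
$O{\left(a,P \right)} = - \frac{2}{3} + P$ ($O{\left(a,P \right)} = P 1 - \frac{2}{3} = P - \frac{2}{3} = - \frac{2}{3} + P$)
$\left(43 + u{\left(K{\left(2,-2 \right)},O{\left(-1,f{\left(2,2 \right)} \right)} \right)}\right)^{2} = \left(43 + 5\right)^{2} = 48^{2} = 2304$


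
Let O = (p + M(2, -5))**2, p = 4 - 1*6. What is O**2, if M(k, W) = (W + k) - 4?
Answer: 6561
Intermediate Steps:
M(k, W) = -4 + W + k
p = -2 (p = 4 - 6 = -2)
O = 81 (O = (-2 + (-4 - 5 + 2))**2 = (-2 - 7)**2 = (-9)**2 = 81)
O**2 = 81**2 = 6561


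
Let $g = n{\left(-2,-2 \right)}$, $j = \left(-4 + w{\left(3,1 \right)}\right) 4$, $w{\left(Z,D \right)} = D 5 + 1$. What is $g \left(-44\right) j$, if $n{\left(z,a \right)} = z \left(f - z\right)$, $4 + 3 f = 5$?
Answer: $\frac{4928}{3} \approx 1642.7$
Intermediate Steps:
$f = \frac{1}{3}$ ($f = - \frac{4}{3} + \frac{1}{3} \cdot 5 = - \frac{4}{3} + \frac{5}{3} = \frac{1}{3} \approx 0.33333$)
$w{\left(Z,D \right)} = 1 + 5 D$ ($w{\left(Z,D \right)} = 5 D + 1 = 1 + 5 D$)
$j = 8$ ($j = \left(-4 + \left(1 + 5 \cdot 1\right)\right) 4 = \left(-4 + \left(1 + 5\right)\right) 4 = \left(-4 + 6\right) 4 = 2 \cdot 4 = 8$)
$n{\left(z,a \right)} = z \left(\frac{1}{3} - z\right)$
$g = - \frac{14}{3}$ ($g = - 2 \left(\frac{1}{3} - -2\right) = - 2 \left(\frac{1}{3} + 2\right) = \left(-2\right) \frac{7}{3} = - \frac{14}{3} \approx -4.6667$)
$g \left(-44\right) j = \left(- \frac{14}{3}\right) \left(-44\right) 8 = \frac{616}{3} \cdot 8 = \frac{4928}{3}$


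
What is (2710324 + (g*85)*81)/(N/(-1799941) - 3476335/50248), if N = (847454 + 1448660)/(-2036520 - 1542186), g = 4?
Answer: -40280259703283802012096/1017848706321292529 ≈ -39574.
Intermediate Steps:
N = -1148057/1789353 (N = 2296114/(-3578706) = 2296114*(-1/3578706) = -1148057/1789353 ≈ -0.64160)
(2710324 + (g*85)*81)/(N/(-1799941) - 3476335/50248) = (2710324 + (4*85)*81)/(-1148057/1789353/(-1799941) - 3476335/50248) = (2710324 + 340*81)/(-1148057/1789353*(-1/1799941) - 3476335*1/50248) = (2710324 + 27540)/(1148057/3220729828173 - 3476335/50248) = 2737864/(-1017848706321292529/14712293855094264) = 2737864*(-14712293855094264/1017848706321292529) = -40280259703283802012096/1017848706321292529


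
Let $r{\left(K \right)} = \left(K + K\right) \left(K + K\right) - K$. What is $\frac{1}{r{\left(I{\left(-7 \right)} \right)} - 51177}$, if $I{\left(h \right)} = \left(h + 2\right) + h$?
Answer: $- \frac{1}{50589} \approx -1.9767 \cdot 10^{-5}$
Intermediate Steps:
$I{\left(h \right)} = 2 + 2 h$ ($I{\left(h \right)} = \left(2 + h\right) + h = 2 + 2 h$)
$r{\left(K \right)} = - K + 4 K^{2}$ ($r{\left(K \right)} = 2 K 2 K - K = 4 K^{2} - K = - K + 4 K^{2}$)
$\frac{1}{r{\left(I{\left(-7 \right)} \right)} - 51177} = \frac{1}{\left(2 + 2 \left(-7\right)\right) \left(-1 + 4 \left(2 + 2 \left(-7\right)\right)\right) - 51177} = \frac{1}{\left(2 - 14\right) \left(-1 + 4 \left(2 - 14\right)\right) - 51177} = \frac{1}{- 12 \left(-1 + 4 \left(-12\right)\right) - 51177} = \frac{1}{- 12 \left(-1 - 48\right) - 51177} = \frac{1}{\left(-12\right) \left(-49\right) - 51177} = \frac{1}{588 - 51177} = \frac{1}{-50589} = - \frac{1}{50589}$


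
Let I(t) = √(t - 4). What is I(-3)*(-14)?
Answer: -14*I*√7 ≈ -37.041*I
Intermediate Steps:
I(t) = √(-4 + t)
I(-3)*(-14) = √(-4 - 3)*(-14) = √(-7)*(-14) = (I*√7)*(-14) = -14*I*√7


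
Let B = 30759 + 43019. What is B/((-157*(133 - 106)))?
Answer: -73778/4239 ≈ -17.405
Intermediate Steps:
B = 73778
B/((-157*(133 - 106))) = 73778/((-157*(133 - 106))) = 73778/((-157*27)) = 73778/(-4239) = 73778*(-1/4239) = -73778/4239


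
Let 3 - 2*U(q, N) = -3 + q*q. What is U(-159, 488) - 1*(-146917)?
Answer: 268559/2 ≈ 1.3428e+5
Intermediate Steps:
U(q, N) = 3 - q²/2 (U(q, N) = 3/2 - (-3 + q*q)/2 = 3/2 - (-3 + q²)/2 = 3/2 + (3/2 - q²/2) = 3 - q²/2)
U(-159, 488) - 1*(-146917) = (3 - ½*(-159)²) - 1*(-146917) = (3 - ½*25281) + 146917 = (3 - 25281/2) + 146917 = -25275/2 + 146917 = 268559/2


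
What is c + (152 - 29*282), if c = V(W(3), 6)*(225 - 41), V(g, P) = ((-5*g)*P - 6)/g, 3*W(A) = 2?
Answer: -15202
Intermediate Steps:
W(A) = ⅔ (W(A) = (⅓)*2 = ⅔)
V(g, P) = (-6 - 5*P*g)/g (V(g, P) = (-5*P*g - 6)/g = (-6 - 5*P*g)/g)
c = -7176 (c = (-6/⅔ - 5*6)*(225 - 41) = (-6*3/2 - 30)*184 = (-9 - 30)*184 = -39*184 = -7176)
c + (152 - 29*282) = -7176 + (152 - 29*282) = -7176 + (152 - 8178) = -7176 - 8026 = -15202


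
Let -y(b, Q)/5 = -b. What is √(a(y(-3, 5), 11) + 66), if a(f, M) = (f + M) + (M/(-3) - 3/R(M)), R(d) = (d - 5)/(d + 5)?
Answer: √453/3 ≈ 7.0946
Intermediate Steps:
R(d) = (-5 + d)/(5 + d)
y(b, Q) = 5*b (y(b, Q) = -(-5)*b = 5*b)
a(f, M) = f + 2*M/3 - 3*(5 + M)/(-5 + M) (a(f, M) = (f + M) + (M/(-3) - 3*(5 + M)/(-5 + M)) = (M + f) + (M*(-⅓) - 3*(5 + M)/(-5 + M)) = (M + f) + (-M/3 - 3*(5 + M)/(-5 + M)) = f + 2*M/3 - 3*(5 + M)/(-5 + M))
√(a(y(-3, 5), 11) + 66) = √((-45 - 9*11 + (-5 + 11)*(2*11 + 3*(5*(-3))))/(3*(-5 + 11)) + 66) = √((⅓)*(-45 - 99 + 6*(22 + 3*(-15)))/6 + 66) = √((⅓)*(⅙)*(-45 - 99 + 6*(22 - 45)) + 66) = √((⅓)*(⅙)*(-45 - 99 + 6*(-23)) + 66) = √((⅓)*(⅙)*(-45 - 99 - 138) + 66) = √((⅓)*(⅙)*(-282) + 66) = √(-47/3 + 66) = √(151/3) = √453/3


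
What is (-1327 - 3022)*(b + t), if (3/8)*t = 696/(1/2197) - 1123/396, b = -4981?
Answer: -5260442114249/297 ≈ -1.7712e+10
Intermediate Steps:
t = 1211054458/297 (t = 8*(696/(1/2197) - 1123/396)/3 = 8*(696/(1/2197) - 1123*1/396)/3 = 8*(696*2197 - 1123/396)/3 = 8*(1529112 - 1123/396)/3 = (8/3)*(605527229/396) = 1211054458/297 ≈ 4.0776e+6)
(-1327 - 3022)*(b + t) = (-1327 - 3022)*(-4981 + 1211054458/297) = -4349*1209575101/297 = -5260442114249/297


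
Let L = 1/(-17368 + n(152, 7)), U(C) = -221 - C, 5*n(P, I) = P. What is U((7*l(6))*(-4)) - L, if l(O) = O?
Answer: -4594459/86688 ≈ -53.000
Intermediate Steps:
n(P, I) = P/5
L = -5/86688 (L = 1/(-17368 + (⅕)*152) = 1/(-17368 + 152/5) = 1/(-86688/5) = -5/86688 ≈ -5.7678e-5)
U((7*l(6))*(-4)) - L = (-221 - 7*6*(-4)) - 1*(-5/86688) = (-221 - 42*(-4)) + 5/86688 = (-221 - 1*(-168)) + 5/86688 = (-221 + 168) + 5/86688 = -53 + 5/86688 = -4594459/86688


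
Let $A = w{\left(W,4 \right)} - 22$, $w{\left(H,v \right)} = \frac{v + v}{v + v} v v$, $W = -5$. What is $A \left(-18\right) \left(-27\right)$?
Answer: $-2916$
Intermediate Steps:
$w{\left(H,v \right)} = v^{2}$ ($w{\left(H,v \right)} = \frac{2 v}{2 v} v v = 2 v \frac{1}{2 v} v v = 1 v v = v v = v^{2}$)
$A = -6$ ($A = 4^{2} - 22 = 16 - 22 = -6$)
$A \left(-18\right) \left(-27\right) = \left(-6\right) \left(-18\right) \left(-27\right) = 108 \left(-27\right) = -2916$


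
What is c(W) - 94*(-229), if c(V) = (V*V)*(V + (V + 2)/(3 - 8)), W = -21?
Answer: 69704/5 ≈ 13941.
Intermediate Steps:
c(V) = V²*(-⅖ + 4*V/5) (c(V) = V²*(V + (2 + V)/(-5)) = V²*(V + (2 + V)*(-⅕)) = V²*(V + (-⅖ - V/5)) = V²*(-⅖ + 4*V/5))
c(W) - 94*(-229) = (⅖)*(-21)²*(-1 + 2*(-21)) - 94*(-229) = (⅖)*441*(-1 - 42) + 21526 = (⅖)*441*(-43) + 21526 = -37926/5 + 21526 = 69704/5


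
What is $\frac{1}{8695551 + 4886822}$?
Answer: $\frac{1}{13582373} \approx 7.3625 \cdot 10^{-8}$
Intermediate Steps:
$\frac{1}{8695551 + 4886822} = \frac{1}{13582373}$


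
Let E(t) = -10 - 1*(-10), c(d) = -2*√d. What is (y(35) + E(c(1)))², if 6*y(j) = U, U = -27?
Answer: 81/4 ≈ 20.250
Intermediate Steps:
y(j) = -9/2 (y(j) = (⅙)*(-27) = -9/2)
E(t) = 0 (E(t) = -10 + 10 = 0)
(y(35) + E(c(1)))² = (-9/2 + 0)² = (-9/2)² = 81/4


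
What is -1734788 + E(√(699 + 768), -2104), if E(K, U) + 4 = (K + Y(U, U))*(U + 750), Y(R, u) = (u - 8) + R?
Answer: 3973672 - 4062*√163 ≈ 3.9218e+6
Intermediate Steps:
Y(R, u) = -8 + R + u (Y(R, u) = (-8 + u) + R = -8 + R + u)
E(K, U) = -4 + (750 + U)*(-8 + K + 2*U) (E(K, U) = -4 + (K + (-8 + U + U))*(U + 750) = -4 + (K + (-8 + 2*U))*(750 + U) = -4 + (-8 + K + 2*U)*(750 + U) = -4 + (750 + U)*(-8 + K + 2*U))
-1734788 + E(√(699 + 768), -2104) = -1734788 + (-6004 + 2*(-2104)² + 750*√(699 + 768) + 1492*(-2104) + √(699 + 768)*(-2104)) = -1734788 + (-6004 + 2*4426816 + 750*√1467 - 3139168 + √1467*(-2104)) = -1734788 + (-6004 + 8853632 + 750*(3*√163) - 3139168 + (3*√163)*(-2104)) = -1734788 + (-6004 + 8853632 + 2250*√163 - 3139168 - 6312*√163) = -1734788 + (5708460 - 4062*√163) = 3973672 - 4062*√163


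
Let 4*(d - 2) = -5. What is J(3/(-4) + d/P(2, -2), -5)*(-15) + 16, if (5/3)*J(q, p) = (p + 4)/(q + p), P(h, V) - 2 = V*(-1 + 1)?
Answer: 616/43 ≈ 14.326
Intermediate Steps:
d = ¾ (d = 2 + (¼)*(-5) = 2 - 5/4 = ¾ ≈ 0.75000)
P(h, V) = 2 (P(h, V) = 2 + V*(-1 + 1) = 2 + V*0 = 2 + 0 = 2)
J(q, p) = 3*(4 + p)/(5*(p + q)) (J(q, p) = 3*((p + 4)/(q + p))/5 = 3*((4 + p)/(p + q))/5 = 3*(4 + p)/(5*(p + q)))
J(3/(-4) + d/P(2, -2), -5)*(-15) + 16 = (3*(4 - 5)/(5*(-5 + (3/(-4) + (¾)/2))))*(-15) + 16 = ((⅗)*(-1)/(-5 + (3*(-¼) + (¾)*(½))))*(-15) + 16 = ((⅗)*(-1)/(-5 + (-¾ + 3/8)))*(-15) + 16 = ((⅗)*(-1)/(-5 - 3/8))*(-15) + 16 = ((⅗)*(-1)/(-43/8))*(-15) + 16 = ((⅗)*(-8/43)*(-1))*(-15) + 16 = (24/215)*(-15) + 16 = -72/43 + 16 = 616/43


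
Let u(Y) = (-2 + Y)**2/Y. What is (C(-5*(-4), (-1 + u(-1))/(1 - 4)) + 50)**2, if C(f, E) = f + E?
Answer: 48400/9 ≈ 5377.8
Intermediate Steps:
u(Y) = (-2 + Y)**2/Y
C(f, E) = E + f
(C(-5*(-4), (-1 + u(-1))/(1 - 4)) + 50)**2 = (((-1 + (-2 - 1)**2/(-1))/(1 - 4) - 5*(-4)) + 50)**2 = (((-1 - 1*(-3)**2)/(-3) + 20) + 50)**2 = (((-1 - 1*9)*(-1/3) + 20) + 50)**2 = (((-1 - 9)*(-1/3) + 20) + 50)**2 = ((-10*(-1/3) + 20) + 50)**2 = ((10/3 + 20) + 50)**2 = (70/3 + 50)**2 = (220/3)**2 = 48400/9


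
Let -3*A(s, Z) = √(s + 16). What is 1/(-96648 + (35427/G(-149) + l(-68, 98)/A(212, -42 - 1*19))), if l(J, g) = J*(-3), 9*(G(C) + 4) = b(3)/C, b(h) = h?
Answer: -2138477380577/225608901222759429 + 108817714*√57/225608901222759429 ≈ -9.4751e-6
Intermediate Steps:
G(C) = -4 + 1/(3*C) (G(C) = -4 + (3/C)/9 = -4 + 1/(3*C))
A(s, Z) = -√(16 + s)/3 (A(s, Z) = -√(s + 16)/3 = -√(16 + s)/3)
l(J, g) = -3*J
1/(-96648 + (35427/G(-149) + l(-68, 98)/A(212, -42 - 1*19))) = 1/(-96648 + (35427/(-4 + (⅓)/(-149)) + (-3*(-68))/((-√(16 + 212)/3)))) = 1/(-96648 + (35427/(-4 + (⅓)*(-1/149)) + 204/((-2*√57/3)))) = 1/(-96648 + (35427/(-4 - 1/447) + 204/((-2*√57/3)))) = 1/(-96648 + (35427/(-1789/447) + 204/((-2*√57/3)))) = 1/(-96648 + (35427*(-447/1789) + 204*(-√57/38))) = 1/(-96648 + (-15835869/1789 - 102*√57/19)) = 1/(-188739141/1789 - 102*√57/19)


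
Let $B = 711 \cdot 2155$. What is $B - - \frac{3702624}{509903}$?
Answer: $\frac{781279628739}{509903} \approx 1.5322 \cdot 10^{6}$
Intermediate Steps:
$B = 1532205$
$B - - \frac{3702624}{509903} = 1532205 - - \frac{3702624}{509903} = 1532205 + \frac{3702624}{509903} = \frac{781279628739}{509903}$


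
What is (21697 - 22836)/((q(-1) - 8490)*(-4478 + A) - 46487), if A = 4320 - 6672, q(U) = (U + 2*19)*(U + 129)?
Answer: -1139/25593333 ≈ -4.4504e-5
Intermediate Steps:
q(U) = (38 + U)*(129 + U) (q(U) = (U + 38)*(129 + U) = (38 + U)*(129 + U))
A = -2352
(21697 - 22836)/((q(-1) - 8490)*(-4478 + A) - 46487) = (21697 - 22836)/(((4902 + (-1)**2 + 167*(-1)) - 8490)*(-4478 - 2352) - 46487) = -1139/(((4902 + 1 - 167) - 8490)*(-6830) - 46487) = -1139/((4736 - 8490)*(-6830) - 46487) = -1139/(-3754*(-6830) - 46487) = -1139/(25639820 - 46487) = -1139/25593333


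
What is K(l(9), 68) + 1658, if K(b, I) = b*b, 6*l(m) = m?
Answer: 6641/4 ≈ 1660.3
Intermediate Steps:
l(m) = m/6
K(b, I) = b**2
K(l(9), 68) + 1658 = ((1/6)*9)**2 + 1658 = (3/2)**2 + 1658 = 9/4 + 1658 = 6641/4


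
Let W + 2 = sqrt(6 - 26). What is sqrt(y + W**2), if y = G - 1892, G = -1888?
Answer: 2*sqrt(-945 + (1 - I*sqrt(5))**2) ≈ 0.14517 - 61.612*I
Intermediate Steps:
W = -2 + 2*I*sqrt(5) (W = -2 + sqrt(6 - 26) = -2 + sqrt(-20) = -2 + 2*I*sqrt(5) ≈ -2.0 + 4.4721*I)
y = -3780 (y = -1888 - 1892 = -3780)
sqrt(y + W**2) = sqrt(-3780 + (-2 + 2*I*sqrt(5))**2)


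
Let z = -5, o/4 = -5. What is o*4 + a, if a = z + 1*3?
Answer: -82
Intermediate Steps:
o = -20 (o = 4*(-5) = -20)
a = -2 (a = -5 + 1*3 = -5 + 3 = -2)
o*4 + a = -20*4 - 2 = -80 - 2 = -82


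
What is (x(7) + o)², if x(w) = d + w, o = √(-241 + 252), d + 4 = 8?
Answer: (11 + √11)² ≈ 204.97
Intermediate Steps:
d = 4 (d = -4 + 8 = 4)
o = √11 ≈ 3.3166
x(w) = 4 + w
(x(7) + o)² = ((4 + 7) + √11)² = (11 + √11)²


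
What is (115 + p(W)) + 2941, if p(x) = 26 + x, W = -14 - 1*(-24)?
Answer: 3092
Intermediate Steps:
W = 10 (W = -14 + 24 = 10)
(115 + p(W)) + 2941 = (115 + (26 + 10)) + 2941 = (115 + 36) + 2941 = 151 + 2941 = 3092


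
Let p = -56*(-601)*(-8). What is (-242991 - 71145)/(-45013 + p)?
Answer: 314136/314261 ≈ 0.99960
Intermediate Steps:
p = -269248 (p = 33656*(-8) = -269248)
(-242991 - 71145)/(-45013 + p) = (-242991 - 71145)/(-45013 - 269248) = -314136/(-314261) = -314136*(-1/314261) = 314136/314261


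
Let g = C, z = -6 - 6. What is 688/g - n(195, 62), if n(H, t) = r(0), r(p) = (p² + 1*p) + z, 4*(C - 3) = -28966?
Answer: 172348/14477 ≈ 11.905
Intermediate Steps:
C = -14477/2 (C = 3 + (¼)*(-28966) = 3 - 14483/2 = -14477/2 ≈ -7238.5)
z = -12
g = -14477/2 ≈ -7238.5
r(p) = -12 + p + p² (r(p) = (p² + 1*p) - 12 = (p² + p) - 12 = (p + p²) - 12 = -12 + p + p²)
n(H, t) = -12 (n(H, t) = -12 + 0 + 0² = -12 + 0 + 0 = -12)
688/g - n(195, 62) = 688/(-14477/2) - 1*(-12) = 688*(-2/14477) + 12 = -1376/14477 + 12 = 172348/14477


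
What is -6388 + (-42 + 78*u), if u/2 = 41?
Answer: -34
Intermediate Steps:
u = 82 (u = 2*41 = 82)
-6388 + (-42 + 78*u) = -6388 + (-42 + 78*82) = -6388 + (-42 + 6396) = -6388 + 6354 = -34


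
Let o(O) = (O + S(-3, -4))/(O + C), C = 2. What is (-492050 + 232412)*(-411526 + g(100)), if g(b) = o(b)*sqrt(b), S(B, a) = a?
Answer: 1816370846916/17 ≈ 1.0685e+11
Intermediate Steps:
o(O) = (-4 + O)/(2 + O) (o(O) = (O - 4)/(O + 2) = (-4 + O)/(2 + O))
g(b) = sqrt(b)*(-4 + b)/(2 + b) (g(b) = ((-4 + b)/(2 + b))*sqrt(b) = sqrt(b)*(-4 + b)/(2 + b))
(-492050 + 232412)*(-411526 + g(100)) = (-492050 + 232412)*(-411526 + sqrt(100)*(-4 + 100)/(2 + 100)) = -259638*(-411526 + 10*96/102) = -259638*(-411526 + 10*(1/102)*96) = -259638*(-411526 + 160/17) = -259638*(-6995782/17) = 1816370846916/17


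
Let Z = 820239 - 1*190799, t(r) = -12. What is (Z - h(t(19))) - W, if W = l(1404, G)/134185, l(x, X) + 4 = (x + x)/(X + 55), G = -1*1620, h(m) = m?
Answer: 132184621019368/209999525 ≈ 6.2945e+5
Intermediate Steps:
Z = 629440 (Z = 820239 - 190799 = 629440)
G = -1620
l(x, X) = -4 + 2*x/(55 + X) (l(x, X) = -4 + (x + x)/(X + 55) = -4 + (2*x)/(55 + X) = -4 + 2*x/(55 + X))
W = -9068/209999525 (W = (2*(-110 + 1404 - 2*(-1620))/(55 - 1620))/134185 = (2*(-110 + 1404 + 3240)/(-1565))*(1/134185) = (2*(-1/1565)*4534)*(1/134185) = -9068/1565*1/134185 = -9068/209999525 ≈ -4.3181e-5)
(Z - h(t(19))) - W = (629440 - 1*(-12)) - 1*(-9068/209999525) = (629440 + 12) + 9068/209999525 = 629452 + 9068/209999525 = 132184621019368/209999525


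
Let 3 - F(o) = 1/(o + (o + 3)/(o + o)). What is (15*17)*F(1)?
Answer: 680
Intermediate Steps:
F(o) = 3 - 1/(o + (3 + o)/(2*o)) (F(o) = 3 - 1/(o + (o + 3)/(o + o)) = 3 - 1/(o + (3 + o)/((2*o))) = 3 - 1/(o + (3 + o)*(1/(2*o))) = 3 - 1/(o + (3 + o)/(2*o)))
(15*17)*F(1) = (15*17)*((9 + 1 + 6*1²)/(3 + 1 + 2*1²)) = 255*((9 + 1 + 6*1)/(3 + 1 + 2*1)) = 255*((9 + 1 + 6)/(3 + 1 + 2)) = 255*(16/6) = 255*((⅙)*16) = 255*(8/3) = 680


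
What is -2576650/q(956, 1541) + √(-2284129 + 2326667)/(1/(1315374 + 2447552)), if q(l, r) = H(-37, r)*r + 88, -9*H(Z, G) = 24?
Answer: 133275/208 + 3762926*√42538 ≈ 7.7609e+8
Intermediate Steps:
H(Z, G) = -8/3 (H(Z, G) = -⅑*24 = -8/3)
q(l, r) = 88 - 8*r/3 (q(l, r) = -8*r/3 + 88 = 88 - 8*r/3)
-2576650/q(956, 1541) + √(-2284129 + 2326667)/(1/(1315374 + 2447552)) = -2576650/(88 - 8/3*1541) + √(-2284129 + 2326667)/(1/(1315374 + 2447552)) = -2576650/(88 - 12328/3) + √42538/(1/3762926) = -2576650/(-12064/3) + √42538/(1/3762926) = -2576650*(-3/12064) + √42538*3762926 = 133275/208 + 3762926*√42538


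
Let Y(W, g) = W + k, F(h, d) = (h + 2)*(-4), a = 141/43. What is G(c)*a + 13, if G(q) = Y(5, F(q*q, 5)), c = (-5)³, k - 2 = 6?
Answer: 2392/43 ≈ 55.628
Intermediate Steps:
k = 8 (k = 2 + 6 = 8)
a = 141/43 (a = 141*(1/43) = 141/43 ≈ 3.2791)
c = -125
F(h, d) = -8 - 4*h (F(h, d) = (2 + h)*(-4) = -8 - 4*h)
Y(W, g) = 8 + W (Y(W, g) = W + 8 = 8 + W)
G(q) = 13 (G(q) = 8 + 5 = 13)
G(c)*a + 13 = 13*(141/43) + 13 = 1833/43 + 13 = 2392/43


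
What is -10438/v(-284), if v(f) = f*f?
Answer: -5219/40328 ≈ -0.12941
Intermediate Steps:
v(f) = f²
-10438/v(-284) = -10438/((-284)²) = -10438/80656 = -10438*1/80656 = -5219/40328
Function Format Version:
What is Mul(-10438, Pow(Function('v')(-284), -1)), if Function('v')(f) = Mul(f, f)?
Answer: Rational(-5219, 40328) ≈ -0.12941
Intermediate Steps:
Function('v')(f) = Pow(f, 2)
Mul(-10438, Pow(Function('v')(-284), -1)) = Mul(-10438, Pow(Pow(-284, 2), -1)) = Mul(-10438, Pow(80656, -1)) = Mul(-10438, Rational(1, 80656)) = Rational(-5219, 40328)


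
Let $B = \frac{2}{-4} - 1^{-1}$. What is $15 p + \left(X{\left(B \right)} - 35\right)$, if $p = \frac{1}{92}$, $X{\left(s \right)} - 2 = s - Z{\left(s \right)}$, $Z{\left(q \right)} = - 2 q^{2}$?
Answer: $- \frac{2745}{92} \approx -29.837$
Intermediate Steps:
$B = - \frac{3}{2}$ ($B = 2 \left(- \frac{1}{4}\right) - 1 = - \frac{1}{2} - 1 = - \frac{3}{2} \approx -1.5$)
$X{\left(s \right)} = 2 + s + 2 s^{2}$ ($X{\left(s \right)} = 2 + \left(s - - 2 s^{2}\right) = 2 + \left(s + 2 s^{2}\right) = 2 + s + 2 s^{2}$)
$p = \frac{1}{92} \approx 0.01087$
$15 p + \left(X{\left(B \right)} - 35\right) = 15 \cdot \frac{1}{92} + \left(\left(2 - \frac{3}{2} + 2 \left(- \frac{3}{2}\right)^{2}\right) - 35\right) = \frac{15}{92} + \left(\left(2 - \frac{3}{2} + 2 \cdot \frac{9}{4}\right) - 35\right) = \frac{15}{92} + \left(\left(2 - \frac{3}{2} + \frac{9}{2}\right) - 35\right) = \frac{15}{92} + \left(5 - 35\right) = \frac{15}{92} - 30 = - \frac{2745}{92}$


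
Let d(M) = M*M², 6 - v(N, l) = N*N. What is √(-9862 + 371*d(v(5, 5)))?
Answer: 3*I*√283839 ≈ 1598.3*I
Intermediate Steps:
v(N, l) = 6 - N² (v(N, l) = 6 - N*N = 6 - N²)
d(M) = M³
√(-9862 + 371*d(v(5, 5))) = √(-9862 + 371*(6 - 1*5²)³) = √(-9862 + 371*(6 - 1*25)³) = √(-9862 + 371*(6 - 25)³) = √(-9862 + 371*(-19)³) = √(-9862 + 371*(-6859)) = √(-9862 - 2544689) = √(-2554551) = 3*I*√283839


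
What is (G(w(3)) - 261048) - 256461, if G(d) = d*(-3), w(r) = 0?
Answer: -517509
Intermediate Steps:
G(d) = -3*d
(G(w(3)) - 261048) - 256461 = (-3*0 - 261048) - 256461 = (0 - 261048) - 256461 = -261048 - 256461 = -517509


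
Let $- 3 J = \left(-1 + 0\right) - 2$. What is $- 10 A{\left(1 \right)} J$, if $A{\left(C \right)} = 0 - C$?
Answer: $10$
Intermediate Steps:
$A{\left(C \right)} = - C$
$J = 1$ ($J = - \frac{\left(-1 + 0\right) - 2}{3} = - \frac{-1 - 2}{3} = \left(- \frac{1}{3}\right) \left(-3\right) = 1$)
$- 10 A{\left(1 \right)} J = - 10 \left(\left(-1\right) 1\right) 1 = \left(-10\right) \left(-1\right) 1 = 10 \cdot 1 = 10$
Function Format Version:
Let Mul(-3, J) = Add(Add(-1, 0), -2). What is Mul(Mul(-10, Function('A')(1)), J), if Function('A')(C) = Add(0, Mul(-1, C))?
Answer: 10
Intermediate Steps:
Function('A')(C) = Mul(-1, C)
J = 1 (J = Mul(Rational(-1, 3), Add(Add(-1, 0), -2)) = Mul(Rational(-1, 3), Add(-1, -2)) = Mul(Rational(-1, 3), -3) = 1)
Mul(Mul(-10, Function('A')(1)), J) = Mul(Mul(-10, Mul(-1, 1)), 1) = Mul(Mul(-10, -1), 1) = Mul(10, 1) = 10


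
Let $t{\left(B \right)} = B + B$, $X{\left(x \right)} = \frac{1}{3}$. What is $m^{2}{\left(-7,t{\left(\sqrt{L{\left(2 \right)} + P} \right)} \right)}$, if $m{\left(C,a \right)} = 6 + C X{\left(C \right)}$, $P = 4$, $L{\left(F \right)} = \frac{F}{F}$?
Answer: $\frac{121}{9} \approx 13.444$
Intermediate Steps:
$L{\left(F \right)} = 1$
$X{\left(x \right)} = \frac{1}{3}$
$t{\left(B \right)} = 2 B$
$m{\left(C,a \right)} = 6 + \frac{C}{3}$ ($m{\left(C,a \right)} = 6 + C \frac{1}{3} = 6 + \frac{C}{3}$)
$m^{2}{\left(-7,t{\left(\sqrt{L{\left(2 \right)} + P} \right)} \right)} = \left(6 + \frac{1}{3} \left(-7\right)\right)^{2} = \left(6 - \frac{7}{3}\right)^{2} = \left(\frac{11}{3}\right)^{2} = \frac{121}{9}$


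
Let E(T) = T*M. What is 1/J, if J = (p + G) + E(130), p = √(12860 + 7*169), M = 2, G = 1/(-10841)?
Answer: 10185694073/2098134317066 - 117527281*√14043/6294402951198 ≈ 0.0026420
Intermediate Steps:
G = -1/10841 ≈ -9.2242e-5
p = √14043 (p = √(12860 + 1183) = √14043 ≈ 118.50)
E(T) = 2*T (E(T) = T*2 = 2*T)
J = 2818659/10841 + √14043 (J = (√14043 - 1/10841) + 2*130 = (-1/10841 + √14043) + 260 = 2818659/10841 + √14043 ≈ 378.50)
1/J = 1/(2818659/10841 + √14043)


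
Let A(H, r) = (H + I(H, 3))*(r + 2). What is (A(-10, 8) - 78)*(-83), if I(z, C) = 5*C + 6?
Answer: -2656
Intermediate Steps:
I(z, C) = 6 + 5*C
A(H, r) = (2 + r)*(21 + H) (A(H, r) = (H + (6 + 5*3))*(r + 2) = (H + (6 + 15))*(2 + r) = (H + 21)*(2 + r) = (21 + H)*(2 + r) = (2 + r)*(21 + H))
(A(-10, 8) - 78)*(-83) = ((42 + 2*(-10) + 21*8 - 10*8) - 78)*(-83) = ((42 - 20 + 168 - 80) - 78)*(-83) = (110 - 78)*(-83) = 32*(-83) = -2656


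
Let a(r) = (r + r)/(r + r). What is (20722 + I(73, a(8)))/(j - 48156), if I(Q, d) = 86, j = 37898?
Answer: -10404/5129 ≈ -2.0285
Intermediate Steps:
a(r) = 1 (a(r) = (2*r)/((2*r)) = (2*r)*(1/(2*r)) = 1)
(20722 + I(73, a(8)))/(j - 48156) = (20722 + 86)/(37898 - 48156) = 20808/(-10258) = 20808*(-1/10258) = -10404/5129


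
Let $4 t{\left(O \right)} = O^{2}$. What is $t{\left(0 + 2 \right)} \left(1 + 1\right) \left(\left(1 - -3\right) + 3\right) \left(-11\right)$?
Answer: $-154$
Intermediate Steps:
$t{\left(O \right)} = \frac{O^{2}}{4}$
$t{\left(0 + 2 \right)} \left(1 + 1\right) \left(\left(1 - -3\right) + 3\right) \left(-11\right) = \frac{\left(0 + 2\right)^{2}}{4} \left(1 + 1\right) \left(\left(1 - -3\right) + 3\right) \left(-11\right) = \frac{2^{2}}{4} \cdot 2 \left(\left(1 + 3\right) + 3\right) \left(-11\right) = \frac{1}{4} \cdot 4 \cdot 2 \left(4 + 3\right) \left(-11\right) = 1 \cdot 2 \cdot 7 \left(-11\right) = 1 \cdot 14 \left(-11\right) = 1 \left(-154\right) = -154$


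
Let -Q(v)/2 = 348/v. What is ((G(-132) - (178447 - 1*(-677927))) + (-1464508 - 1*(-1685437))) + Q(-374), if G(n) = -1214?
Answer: -119054885/187 ≈ -6.3666e+5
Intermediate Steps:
Q(v) = -696/v
((G(-132) - (178447 - 1*(-677927))) + (-1464508 - 1*(-1685437))) + Q(-374) = ((-1214 - (178447 - 1*(-677927))) + (-1464508 - 1*(-1685437))) - 696/(-374) = ((-1214 - (178447 + 677927)) + (-1464508 + 1685437)) - 696*(-1/374) = ((-1214 - 1*856374) + 220929) + 348/187 = ((-1214 - 856374) + 220929) + 348/187 = (-857588 + 220929) + 348/187 = -636659 + 348/187 = -119054885/187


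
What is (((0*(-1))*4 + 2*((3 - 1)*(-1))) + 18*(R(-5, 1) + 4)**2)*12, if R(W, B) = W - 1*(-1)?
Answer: -48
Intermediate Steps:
R(W, B) = 1 + W (R(W, B) = W + 1 = 1 + W)
(((0*(-1))*4 + 2*((3 - 1)*(-1))) + 18*(R(-5, 1) + 4)**2)*12 = (((0*(-1))*4 + 2*((3 - 1)*(-1))) + 18*((1 - 5) + 4)**2)*12 = ((0*4 + 2*(2*(-1))) + 18*(-4 + 4)**2)*12 = ((0 + 2*(-2)) + 18*0**2)*12 = ((0 - 4) + 18*0)*12 = (-4 + 0)*12 = -4*12 = -48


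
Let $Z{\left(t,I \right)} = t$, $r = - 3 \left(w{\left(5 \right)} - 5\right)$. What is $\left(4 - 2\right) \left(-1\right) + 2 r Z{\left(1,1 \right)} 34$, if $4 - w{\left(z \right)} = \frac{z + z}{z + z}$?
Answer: $406$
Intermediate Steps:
$w{\left(z \right)} = 3$ ($w{\left(z \right)} = 4 - \frac{z + z}{z + z} = 4 - \frac{2 z}{2 z} = 4 - 2 z \frac{1}{2 z} = 4 - 1 = 3$)
$r = 6$ ($r = - 3 \left(3 - 5\right) = \left(-3\right) \left(-2\right) = 6$)
$\left(4 - 2\right) \left(-1\right) + 2 r Z{\left(1,1 \right)} 34 = \left(4 - 2\right) \left(-1\right) + 2 \cdot 6 \cdot 1 \cdot 34 = 2 \left(-1\right) + 12 \cdot 1 \cdot 34 = -2 + 12 \cdot 34 = -2 + 408 = 406$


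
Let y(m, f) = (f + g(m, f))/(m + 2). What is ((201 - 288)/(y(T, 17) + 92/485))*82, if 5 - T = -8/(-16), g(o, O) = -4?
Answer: -576665/177 ≈ -3258.0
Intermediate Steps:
T = 9/2 (T = 5 - (-8)/(-16) = 5 - (-8)*(-1)/16 = 5 - 1*1/2 = 5 - 1/2 = 9/2 ≈ 4.5000)
y(m, f) = (-4 + f)/(2 + m) (y(m, f) = (f - 4)/(m + 2) = (-4 + f)/(2 + m))
((201 - 288)/(y(T, 17) + 92/485))*82 = ((201 - 288)/((-4 + 17)/(2 + 9/2) + 92/485))*82 = -87/(13/(13/2) + 92*(1/485))*82 = -87/((2/13)*13 + 92/485)*82 = -87/(2 + 92/485)*82 = -87/1062/485*82 = -87*485/1062*82 = -14065/354*82 = -576665/177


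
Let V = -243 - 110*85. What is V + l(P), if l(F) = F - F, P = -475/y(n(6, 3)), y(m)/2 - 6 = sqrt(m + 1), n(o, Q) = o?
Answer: -9593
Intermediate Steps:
y(m) = 12 + 2*sqrt(1 + m) (y(m) = 12 + 2*sqrt(m + 1) = 12 + 2*sqrt(1 + m))
P = -475/(12 + 2*sqrt(7)) (P = -475/(12 + 2*sqrt(1 + 6)) = -475/(12 + 2*sqrt(7)) ≈ -27.470)
l(F) = 0
V = -9593 (V = -243 - 9350 = -9593)
V + l(P) = -9593 + 0 = -9593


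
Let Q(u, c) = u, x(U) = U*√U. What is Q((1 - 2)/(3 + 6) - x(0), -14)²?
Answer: 1/81 ≈ 0.012346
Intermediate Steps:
x(U) = U^(3/2)
Q((1 - 2)/(3 + 6) - x(0), -14)² = ((1 - 2)/(3 + 6) - 0^(3/2))² = (-1/9 - 1*0)² = (-1*⅑ + 0)² = (-⅑ + 0)² = (-⅑)² = 1/81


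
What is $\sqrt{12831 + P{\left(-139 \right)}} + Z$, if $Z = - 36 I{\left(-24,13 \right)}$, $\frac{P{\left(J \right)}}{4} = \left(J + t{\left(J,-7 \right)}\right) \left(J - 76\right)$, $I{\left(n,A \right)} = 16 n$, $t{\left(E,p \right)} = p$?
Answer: $13824 + \sqrt{138391} \approx 14196.0$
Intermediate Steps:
$P{\left(J \right)} = 4 \left(-76 + J\right) \left(-7 + J\right)$ ($P{\left(J \right)} = 4 \left(J - 7\right) \left(J - 76\right) = 4 \left(-7 + J\right) \left(-76 + J\right) = 4 \left(-76 + J\right) \left(-7 + J\right)$)
$Z = 13824$ ($Z = - 36 \cdot 16 \left(-24\right) = \left(-36\right) \left(-384\right) = 13824$)
$\sqrt{12831 + P{\left(-139 \right)}} + Z = \sqrt{12831 + \left(2128 - -46148 + 4 \left(-139\right)^{2}\right)} + 13824 = \sqrt{12831 + \left(2128 + 46148 + 4 \cdot 19321\right)} + 13824 = \sqrt{12831 + \left(2128 + 46148 + 77284\right)} + 13824 = \sqrt{12831 + 125560} + 13824 = \sqrt{138391} + 13824 = 13824 + \sqrt{138391}$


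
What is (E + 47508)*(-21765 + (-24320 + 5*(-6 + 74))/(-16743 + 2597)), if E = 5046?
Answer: -735430427970/643 ≈ -1.1437e+9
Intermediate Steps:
(E + 47508)*(-21765 + (-24320 + 5*(-6 + 74))/(-16743 + 2597)) = (5046 + 47508)*(-21765 + (-24320 + 5*(-6 + 74))/(-16743 + 2597)) = 52554*(-21765 + (-24320 + 5*68)/(-14146)) = 52554*(-21765 + (-24320 + 340)*(-1/14146)) = 52554*(-21765 - 23980*(-1/14146)) = 52554*(-21765 + 1090/643) = 52554*(-13993805/643) = -735430427970/643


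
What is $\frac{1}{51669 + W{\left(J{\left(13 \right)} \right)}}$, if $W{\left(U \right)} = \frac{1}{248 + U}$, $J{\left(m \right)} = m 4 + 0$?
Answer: $\frac{300}{15500701} \approx 1.9354 \cdot 10^{-5}$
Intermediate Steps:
$J{\left(m \right)} = 4 m$ ($J{\left(m \right)} = 4 m + 0 = 4 m$)
$\frac{1}{51669 + W{\left(J{\left(13 \right)} \right)}} = \frac{1}{51669 + \frac{1}{248 + 4 \cdot 13}} = \frac{1}{51669 + \frac{1}{248 + 52}} = \frac{1}{51669 + \frac{1}{300}} = \frac{1}{\frac{15500701}{300}} = \frac{300}{15500701}$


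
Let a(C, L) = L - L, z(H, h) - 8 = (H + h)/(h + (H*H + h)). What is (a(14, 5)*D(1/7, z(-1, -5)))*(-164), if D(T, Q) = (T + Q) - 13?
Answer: 0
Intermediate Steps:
z(H, h) = 8 + (H + h)/(H² + 2*h) (z(H, h) = 8 + (H + h)/(h + (H*H + h)) = 8 + (H + h)/(h + (H² + h)) = 8 + (H + h)/(h + (h + H²)) = 8 + (H + h)/(H² + 2*h))
a(C, L) = 0
D(T, Q) = -13 + Q + T (D(T, Q) = (Q + T) - 13 = -13 + Q + T)
(a(14, 5)*D(1/7, z(-1, -5)))*(-164) = (0*(-13 + (-1 + 8*(-1)² + 17*(-5))/((-1)² + 2*(-5)) + 1/7))*(-164) = (0*(-13 + (-1 + 8*1 - 85)/(1 - 10) + ⅐))*(-164) = (0*(-13 + (-1 + 8 - 85)/(-9) + ⅐))*(-164) = (0*(-13 - ⅑*(-78) + ⅐))*(-164) = (0*(-13 + 26/3 + ⅐))*(-164) = (0*(-88/21))*(-164) = 0*(-164) = 0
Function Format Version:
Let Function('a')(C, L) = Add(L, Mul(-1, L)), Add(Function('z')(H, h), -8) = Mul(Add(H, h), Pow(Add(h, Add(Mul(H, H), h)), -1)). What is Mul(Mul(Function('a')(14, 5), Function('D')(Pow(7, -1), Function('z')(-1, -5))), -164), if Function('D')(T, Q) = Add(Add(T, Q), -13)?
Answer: 0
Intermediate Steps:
Function('z')(H, h) = Add(8, Mul(Pow(Add(Pow(H, 2), Mul(2, h)), -1), Add(H, h))) (Function('z')(H, h) = Add(8, Mul(Add(H, h), Pow(Add(h, Add(Mul(H, H), h)), -1))) = Add(8, Mul(Add(H, h), Pow(Add(h, Add(Pow(H, 2), h)), -1))) = Add(8, Mul(Add(H, h), Pow(Add(h, Add(h, Pow(H, 2))), -1))) = Add(8, Mul(Add(H, h), Pow(Add(Pow(H, 2), Mul(2, h)), -1))) = Add(8, Mul(Pow(Add(Pow(H, 2), Mul(2, h)), -1), Add(H, h))))
Function('a')(C, L) = 0
Function('D')(T, Q) = Add(-13, Q, T) (Function('D')(T, Q) = Add(Add(Q, T), -13) = Add(-13, Q, T))
Mul(Mul(Function('a')(14, 5), Function('D')(Pow(7, -1), Function('z')(-1, -5))), -164) = Mul(Mul(0, Add(-13, Mul(Pow(Add(Pow(-1, 2), Mul(2, -5)), -1), Add(-1, Mul(8, Pow(-1, 2)), Mul(17, -5))), Pow(7, -1))), -164) = Mul(Mul(0, Add(-13, Mul(Pow(Add(1, -10), -1), Add(-1, Mul(8, 1), -85)), Rational(1, 7))), -164) = Mul(Mul(0, Add(-13, Mul(Pow(-9, -1), Add(-1, 8, -85)), Rational(1, 7))), -164) = Mul(Mul(0, Add(-13, Mul(Rational(-1, 9), -78), Rational(1, 7))), -164) = Mul(Mul(0, Add(-13, Rational(26, 3), Rational(1, 7))), -164) = Mul(Mul(0, Rational(-88, 21)), -164) = Mul(0, -164) = 0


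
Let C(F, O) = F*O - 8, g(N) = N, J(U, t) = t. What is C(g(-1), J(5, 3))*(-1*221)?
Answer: 2431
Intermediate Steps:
C(F, O) = -8 + F*O
C(g(-1), J(5, 3))*(-1*221) = (-8 - 1*3)*(-1*221) = (-8 - 3)*(-221) = -11*(-221) = 2431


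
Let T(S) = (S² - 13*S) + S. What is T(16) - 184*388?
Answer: -71328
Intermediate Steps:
T(S) = S² - 12*S
T(16) - 184*388 = 16*(-12 + 16) - 184*388 = 16*4 - 71392 = 64 - 71392 = -71328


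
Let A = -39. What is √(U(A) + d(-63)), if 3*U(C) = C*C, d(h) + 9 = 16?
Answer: √514 ≈ 22.672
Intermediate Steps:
d(h) = 7 (d(h) = -9 + 16 = 7)
U(C) = C²/3 (U(C) = (C*C)/3 = C²/3)
√(U(A) + d(-63)) = √((⅓)*(-39)² + 7) = √((⅓)*1521 + 7) = √(507 + 7) = √514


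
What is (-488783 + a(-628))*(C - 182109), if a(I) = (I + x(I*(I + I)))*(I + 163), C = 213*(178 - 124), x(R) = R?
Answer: 62608313256981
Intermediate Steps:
C = 11502 (C = 213*54 = 11502)
a(I) = (163 + I)*(I + 2*I**2) (a(I) = (I + I*(I + I))*(I + 163) = (I + I*(2*I))*(163 + I) = (I + 2*I**2)*(163 + I) = (163 + I)*(I + 2*I**2))
(-488783 + a(-628))*(C - 182109) = (-488783 - 628*(163 + 2*(-628)**2 + 327*(-628)))*(11502 - 182109) = (-488783 - 628*(163 + 2*394384 - 205356))*(-170607) = (-488783 - 628*(163 + 788768 - 205356))*(-170607) = (-488783 - 628*583575)*(-170607) = (-488783 - 366485100)*(-170607) = -366973883*(-170607) = 62608313256981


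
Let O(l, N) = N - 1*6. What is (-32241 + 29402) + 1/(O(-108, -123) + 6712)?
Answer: -18689136/6583 ≈ -2839.0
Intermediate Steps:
O(l, N) = -6 + N (O(l, N) = N - 6 = -6 + N)
(-32241 + 29402) + 1/(O(-108, -123) + 6712) = (-32241 + 29402) + 1/((-6 - 123) + 6712) = -2839 + 1/(-129 + 6712) = -2839 + 1/6583 = -18689136/6583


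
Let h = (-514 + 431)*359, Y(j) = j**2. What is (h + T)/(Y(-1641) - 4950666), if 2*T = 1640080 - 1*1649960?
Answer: 11579/752595 ≈ 0.015385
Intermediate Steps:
h = -29797 (h = -83*359 = -29797)
T = -4940 (T = (1640080 - 1*1649960)/2 = (1640080 - 1649960)/2 = (1/2)*(-9880) = -4940)
(h + T)/(Y(-1641) - 4950666) = (-29797 - 4940)/((-1641)**2 - 4950666) = -34737/(2692881 - 4950666) = -34737/(-2257785) = -34737*(-1/2257785) = 11579/752595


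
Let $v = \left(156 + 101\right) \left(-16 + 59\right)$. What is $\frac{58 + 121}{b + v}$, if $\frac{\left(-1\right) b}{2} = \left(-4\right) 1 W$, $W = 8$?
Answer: $\frac{179}{11115} \approx 0.016104$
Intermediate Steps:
$b = 64$ ($b = - 2 \left(-4\right) 1 \cdot 8 = - 2 \left(\left(-4\right) 8\right) = \left(-2\right) \left(-32\right) = 64$)
$v = 11051$ ($v = 257 \cdot 43 = 11051$)
$\frac{58 + 121}{b + v} = \frac{58 + 121}{64 + 11051} = \frac{179}{11115}$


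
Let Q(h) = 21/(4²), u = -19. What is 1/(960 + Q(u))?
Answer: 16/15381 ≈ 0.0010402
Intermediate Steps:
Q(h) = 21/16
1/(960 + Q(u)) = 1/(960 + 21/16) = 1/(15381/16) = 16/15381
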